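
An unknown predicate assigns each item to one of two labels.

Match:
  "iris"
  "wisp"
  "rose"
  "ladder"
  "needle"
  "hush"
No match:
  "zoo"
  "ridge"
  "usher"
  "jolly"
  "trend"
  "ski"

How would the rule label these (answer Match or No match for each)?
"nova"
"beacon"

Match, Match

The pattern is that an item is 'Match' exactly when: even length.
Match: "nova", since length 4.
Match: "beacon", since length 6.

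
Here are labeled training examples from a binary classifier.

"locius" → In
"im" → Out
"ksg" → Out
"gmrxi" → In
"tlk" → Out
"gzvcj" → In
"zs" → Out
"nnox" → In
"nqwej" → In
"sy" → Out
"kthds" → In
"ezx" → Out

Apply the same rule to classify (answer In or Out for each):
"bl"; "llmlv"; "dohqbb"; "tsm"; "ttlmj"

Out, In, In, Out, In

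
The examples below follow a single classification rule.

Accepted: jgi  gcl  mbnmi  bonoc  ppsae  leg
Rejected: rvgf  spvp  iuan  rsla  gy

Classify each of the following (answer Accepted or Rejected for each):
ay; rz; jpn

A rule that fits every label: odd length — true of each 'Accepted' example, false of each 'Rejected' one.
ay → length 2 → Rejected.
rz → length 2 → Rejected.
jpn → length 3 → Accepted.

Rejected, Rejected, Accepted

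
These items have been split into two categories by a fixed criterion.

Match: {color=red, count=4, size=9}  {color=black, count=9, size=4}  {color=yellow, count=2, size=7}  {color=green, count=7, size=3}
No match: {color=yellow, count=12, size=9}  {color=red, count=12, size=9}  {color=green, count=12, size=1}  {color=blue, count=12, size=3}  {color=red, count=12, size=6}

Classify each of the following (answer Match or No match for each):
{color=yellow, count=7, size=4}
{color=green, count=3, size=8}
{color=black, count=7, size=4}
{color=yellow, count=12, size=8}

Match, Match, Match, No match

Rule: count ≤ 9. This holds for each 'Match' example and fails for each 'No match' one.
{color=yellow, count=7, size=4} — count = 7, hence Match.
{color=green, count=3, size=8} — count = 3, hence Match.
{color=black, count=7, size=4} — count = 7, hence Match.
{color=yellow, count=12, size=8} — count = 12, hence No match.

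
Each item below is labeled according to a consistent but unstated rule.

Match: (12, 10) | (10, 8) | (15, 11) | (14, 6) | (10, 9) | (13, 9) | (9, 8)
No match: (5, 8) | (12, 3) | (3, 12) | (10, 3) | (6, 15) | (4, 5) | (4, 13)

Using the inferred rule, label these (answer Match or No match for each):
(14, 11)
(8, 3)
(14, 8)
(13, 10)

A rule that fits every label: first > second AND sum ≥ 17 — true of each 'Match' example, false of each 'No match' one.
(14, 11): 14 > 11, 14+11 = 25 — passes, so Match.
(8, 3): 8 > 3, 8+3 = 11 — does not pass, so No match.
(14, 8): 14 > 8, 14+8 = 22 — passes, so Match.
(13, 10): 13 > 10, 13+10 = 23 — passes, so Match.

Match, No match, Match, Match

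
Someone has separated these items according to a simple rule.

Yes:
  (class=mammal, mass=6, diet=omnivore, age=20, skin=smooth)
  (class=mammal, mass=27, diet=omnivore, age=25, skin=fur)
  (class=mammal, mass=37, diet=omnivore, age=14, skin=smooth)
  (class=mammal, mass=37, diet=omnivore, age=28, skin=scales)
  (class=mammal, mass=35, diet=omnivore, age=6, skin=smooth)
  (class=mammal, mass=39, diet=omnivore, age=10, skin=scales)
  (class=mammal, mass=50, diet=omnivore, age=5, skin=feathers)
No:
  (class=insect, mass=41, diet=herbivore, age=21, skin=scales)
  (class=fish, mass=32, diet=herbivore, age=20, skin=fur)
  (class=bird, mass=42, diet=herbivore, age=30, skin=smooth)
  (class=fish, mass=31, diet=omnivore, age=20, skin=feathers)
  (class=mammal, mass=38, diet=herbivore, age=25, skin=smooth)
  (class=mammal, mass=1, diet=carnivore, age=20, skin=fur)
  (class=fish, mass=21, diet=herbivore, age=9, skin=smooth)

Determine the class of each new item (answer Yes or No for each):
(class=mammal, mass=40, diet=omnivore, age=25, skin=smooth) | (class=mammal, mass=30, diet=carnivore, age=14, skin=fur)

'Yes' ⟺ diet is omnivore AND class is mammal.
(class=mammal, mass=40, diet=omnivore, age=25, skin=smooth): diet is omnivore, class is mammal — passes, so Yes.
(class=mammal, mass=30, diet=carnivore, age=14, skin=fur): diet is carnivore, class is mammal — does not pass, so No.

Yes, No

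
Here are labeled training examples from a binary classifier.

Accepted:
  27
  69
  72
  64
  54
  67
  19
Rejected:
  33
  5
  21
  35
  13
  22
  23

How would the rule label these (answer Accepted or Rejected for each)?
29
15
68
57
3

The distinguishing property — digit sum ≥ 9 — holds for all the 'Accepted' cases and none of the 'Rejected' cases.
29 — digit sum 2+9 = 11, hence Accepted. 15 — digit sum 1+5 = 6, hence Rejected. 68 — digit sum 6+8 = 14, hence Accepted. 57 — digit sum 5+7 = 12, hence Accepted. 3 — digit sum 3, hence Rejected.

Accepted, Rejected, Accepted, Accepted, Rejected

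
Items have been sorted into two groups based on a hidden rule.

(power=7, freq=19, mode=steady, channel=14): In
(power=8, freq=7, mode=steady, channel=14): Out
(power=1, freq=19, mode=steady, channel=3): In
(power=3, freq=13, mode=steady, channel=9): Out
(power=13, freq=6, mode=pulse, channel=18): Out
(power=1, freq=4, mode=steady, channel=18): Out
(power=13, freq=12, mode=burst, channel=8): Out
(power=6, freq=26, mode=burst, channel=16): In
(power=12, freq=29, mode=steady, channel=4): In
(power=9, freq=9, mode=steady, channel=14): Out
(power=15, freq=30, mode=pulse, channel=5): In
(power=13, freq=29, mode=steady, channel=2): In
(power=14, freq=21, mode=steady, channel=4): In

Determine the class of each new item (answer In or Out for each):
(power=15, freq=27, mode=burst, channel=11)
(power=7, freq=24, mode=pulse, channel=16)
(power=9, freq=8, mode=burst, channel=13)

'In' ⟺ freq ≥ 19.
(power=15, freq=27, mode=burst, channel=11) → freq = 27 → In. (power=7, freq=24, mode=pulse, channel=16) → freq = 24 → In. (power=9, freq=8, mode=burst, channel=13) → freq = 8 → Out.

In, In, Out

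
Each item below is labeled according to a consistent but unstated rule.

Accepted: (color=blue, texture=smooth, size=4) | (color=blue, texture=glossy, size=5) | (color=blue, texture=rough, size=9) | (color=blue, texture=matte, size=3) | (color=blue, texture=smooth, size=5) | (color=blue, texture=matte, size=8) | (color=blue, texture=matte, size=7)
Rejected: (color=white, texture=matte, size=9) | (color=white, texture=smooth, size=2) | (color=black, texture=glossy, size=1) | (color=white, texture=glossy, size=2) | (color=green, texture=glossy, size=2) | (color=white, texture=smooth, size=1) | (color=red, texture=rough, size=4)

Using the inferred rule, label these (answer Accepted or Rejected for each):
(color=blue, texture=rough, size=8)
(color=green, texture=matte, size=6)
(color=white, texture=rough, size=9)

Accepted, Rejected, Rejected

All 'Accepted' examples share one property — color is blue — and every 'Rejected' example lacks it.
(color=blue, texture=rough, size=8): Accepted (color is blue).
(color=green, texture=matte, size=6): Rejected (color is green).
(color=white, texture=rough, size=9): Rejected (color is white).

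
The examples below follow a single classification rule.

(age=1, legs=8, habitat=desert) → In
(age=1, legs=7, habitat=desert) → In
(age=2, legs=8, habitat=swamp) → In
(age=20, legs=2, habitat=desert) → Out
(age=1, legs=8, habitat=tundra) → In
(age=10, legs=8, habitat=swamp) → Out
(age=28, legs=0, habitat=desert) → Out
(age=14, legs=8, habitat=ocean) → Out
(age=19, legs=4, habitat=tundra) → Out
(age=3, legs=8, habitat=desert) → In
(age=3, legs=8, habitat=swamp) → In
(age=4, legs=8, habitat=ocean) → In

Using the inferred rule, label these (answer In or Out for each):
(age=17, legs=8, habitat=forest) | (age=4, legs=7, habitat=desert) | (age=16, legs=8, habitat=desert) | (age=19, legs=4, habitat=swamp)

The simplest hypothesis consistent with all the labels is: age ≤ 4.
(age=17, legs=8, habitat=forest): Out (age = 17). (age=4, legs=7, habitat=desert): In (age = 4). (age=16, legs=8, habitat=desert): Out (age = 16). (age=19, legs=4, habitat=swamp): Out (age = 19).

Out, In, Out, Out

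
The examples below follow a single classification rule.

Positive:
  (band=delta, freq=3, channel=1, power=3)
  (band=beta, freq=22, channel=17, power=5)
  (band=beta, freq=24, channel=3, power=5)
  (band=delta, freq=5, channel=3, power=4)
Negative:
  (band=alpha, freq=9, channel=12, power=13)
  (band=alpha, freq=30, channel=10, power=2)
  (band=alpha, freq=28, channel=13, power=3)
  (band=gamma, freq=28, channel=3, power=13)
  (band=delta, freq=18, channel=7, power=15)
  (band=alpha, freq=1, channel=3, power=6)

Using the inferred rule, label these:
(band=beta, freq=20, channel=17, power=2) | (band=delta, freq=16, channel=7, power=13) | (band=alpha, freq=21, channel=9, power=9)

Positive, Negative, Negative

The simplest hypothesis consistent with all the labels is: freq ≤ 24 AND power ≤ 5.
(band=beta, freq=20, channel=17, power=2) — freq = 20, power = 2, hence Positive.
(band=delta, freq=16, channel=7, power=13) — freq = 16, power = 13, hence Negative.
(band=alpha, freq=21, channel=9, power=9) — freq = 21, power = 9, hence Negative.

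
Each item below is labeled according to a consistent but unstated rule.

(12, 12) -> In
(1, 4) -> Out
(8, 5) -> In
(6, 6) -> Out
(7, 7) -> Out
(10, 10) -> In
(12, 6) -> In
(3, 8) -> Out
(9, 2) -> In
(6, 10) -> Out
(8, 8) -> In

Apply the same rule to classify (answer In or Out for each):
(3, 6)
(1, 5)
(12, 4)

Out, Out, In

Rule: first ≥ 8. This holds for each 'In' example and fails for each 'Out' one.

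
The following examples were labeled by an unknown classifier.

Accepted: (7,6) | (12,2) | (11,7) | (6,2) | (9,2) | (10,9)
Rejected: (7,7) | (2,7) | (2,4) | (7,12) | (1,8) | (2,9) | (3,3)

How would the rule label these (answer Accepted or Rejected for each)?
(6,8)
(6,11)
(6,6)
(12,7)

Rejected, Rejected, Rejected, Accepted

One predicate separates the groups cleanly: first > second.
Rejected: (6,8), since 6 < 8. Rejected: (6,11), since 6 < 11. Rejected: (6,6), since 6 = 6. Accepted: (12,7), since 12 > 7.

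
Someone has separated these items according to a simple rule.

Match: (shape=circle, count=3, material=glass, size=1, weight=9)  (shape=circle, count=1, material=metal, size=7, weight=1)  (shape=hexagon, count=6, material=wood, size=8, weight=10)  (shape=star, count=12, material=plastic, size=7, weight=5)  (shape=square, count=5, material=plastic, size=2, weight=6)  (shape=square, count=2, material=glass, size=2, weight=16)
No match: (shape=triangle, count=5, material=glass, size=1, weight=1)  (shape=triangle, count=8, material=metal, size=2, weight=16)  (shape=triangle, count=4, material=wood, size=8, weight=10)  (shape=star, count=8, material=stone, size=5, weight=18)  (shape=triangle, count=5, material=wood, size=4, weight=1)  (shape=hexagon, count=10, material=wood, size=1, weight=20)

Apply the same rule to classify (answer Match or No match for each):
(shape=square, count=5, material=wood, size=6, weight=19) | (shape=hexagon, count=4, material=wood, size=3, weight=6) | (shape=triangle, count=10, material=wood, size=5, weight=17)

The simplest hypothesis consistent with all the labels is: shape is not triangle AND weight ≤ 16.
(shape=square, count=5, material=wood, size=6, weight=19): shape is square, weight = 19 — does not pass, so No match.
(shape=hexagon, count=4, material=wood, size=3, weight=6): shape is hexagon, weight = 6 — satisfies this, so Match.
(shape=triangle, count=10, material=wood, size=5, weight=17): shape is triangle, weight = 17 — does not pass, so No match.

No match, Match, No match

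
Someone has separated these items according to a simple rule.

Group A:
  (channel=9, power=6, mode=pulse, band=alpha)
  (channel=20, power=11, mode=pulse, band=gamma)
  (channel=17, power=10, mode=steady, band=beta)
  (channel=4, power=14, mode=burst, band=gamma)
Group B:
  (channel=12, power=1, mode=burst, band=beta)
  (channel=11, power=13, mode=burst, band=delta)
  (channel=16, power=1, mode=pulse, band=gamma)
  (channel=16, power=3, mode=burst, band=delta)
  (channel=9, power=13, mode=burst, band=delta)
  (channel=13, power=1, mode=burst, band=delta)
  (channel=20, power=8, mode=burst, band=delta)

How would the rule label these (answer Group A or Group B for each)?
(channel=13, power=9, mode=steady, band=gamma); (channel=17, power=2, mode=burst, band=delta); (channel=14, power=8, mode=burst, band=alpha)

A rule that fits every label: band is not delta AND power ≥ 3 — true of each 'Group A' example, false of each 'Group B' one.
Group A: (channel=13, power=9, mode=steady, band=gamma), since band is gamma, power = 9. Group B: (channel=17, power=2, mode=burst, band=delta), since band is delta, power = 2. Group A: (channel=14, power=8, mode=burst, band=alpha), since band is alpha, power = 8.

Group A, Group B, Group A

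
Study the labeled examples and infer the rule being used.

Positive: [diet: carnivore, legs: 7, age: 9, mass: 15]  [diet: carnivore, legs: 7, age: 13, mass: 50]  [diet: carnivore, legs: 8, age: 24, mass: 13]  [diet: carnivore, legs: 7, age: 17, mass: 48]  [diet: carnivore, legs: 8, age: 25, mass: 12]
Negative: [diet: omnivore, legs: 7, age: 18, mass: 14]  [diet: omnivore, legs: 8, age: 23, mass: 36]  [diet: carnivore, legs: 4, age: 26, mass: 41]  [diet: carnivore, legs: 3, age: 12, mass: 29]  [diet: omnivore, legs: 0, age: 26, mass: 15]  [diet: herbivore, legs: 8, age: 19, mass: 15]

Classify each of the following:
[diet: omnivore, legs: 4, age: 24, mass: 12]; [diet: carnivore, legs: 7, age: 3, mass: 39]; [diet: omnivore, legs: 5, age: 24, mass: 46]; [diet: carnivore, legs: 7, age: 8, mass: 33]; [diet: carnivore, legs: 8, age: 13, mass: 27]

'Positive' ⟺ diet is carnivore AND legs ≥ 7.
[diet: omnivore, legs: 4, age: 24, mass: 12]: diet is omnivore, legs = 4, doesn't qualify → Negative.
[diet: carnivore, legs: 7, age: 3, mass: 39]: diet is carnivore, legs = 7, fits → Positive.
[diet: omnivore, legs: 5, age: 24, mass: 46]: diet is omnivore, legs = 5, doesn't qualify → Negative.
[diet: carnivore, legs: 7, age: 8, mass: 33]: diet is carnivore, legs = 7, fits → Positive.
[diet: carnivore, legs: 8, age: 13, mass: 27]: diet is carnivore, legs = 8, fits → Positive.

Negative, Positive, Negative, Positive, Positive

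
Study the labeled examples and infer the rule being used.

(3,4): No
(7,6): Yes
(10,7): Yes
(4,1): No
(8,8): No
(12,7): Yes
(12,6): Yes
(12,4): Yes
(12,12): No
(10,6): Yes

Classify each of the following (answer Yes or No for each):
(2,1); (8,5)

No, Yes

The distinguishing property — first > second AND sum ≥ 7 — holds for all the 'Yes' cases and none of the 'No' cases.
No: (2,1), since 2 > 1, 2+1 = 3.
Yes: (8,5), since 8 > 5, 8+5 = 13.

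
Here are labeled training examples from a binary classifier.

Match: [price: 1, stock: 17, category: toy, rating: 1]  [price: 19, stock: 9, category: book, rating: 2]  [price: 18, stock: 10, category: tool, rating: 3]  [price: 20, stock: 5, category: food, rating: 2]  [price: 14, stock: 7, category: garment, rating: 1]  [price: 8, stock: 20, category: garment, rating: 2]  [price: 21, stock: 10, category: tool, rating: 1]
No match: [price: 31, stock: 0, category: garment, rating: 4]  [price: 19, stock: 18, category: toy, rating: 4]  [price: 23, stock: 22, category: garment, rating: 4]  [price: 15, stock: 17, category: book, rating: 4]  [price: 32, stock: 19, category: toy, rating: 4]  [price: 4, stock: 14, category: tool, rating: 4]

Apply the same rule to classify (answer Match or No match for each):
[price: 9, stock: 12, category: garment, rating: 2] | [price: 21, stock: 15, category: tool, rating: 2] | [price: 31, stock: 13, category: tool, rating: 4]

Match, Match, No match

All 'Match' examples share one property — rating ≤ 3 — and every 'No match' example lacks it.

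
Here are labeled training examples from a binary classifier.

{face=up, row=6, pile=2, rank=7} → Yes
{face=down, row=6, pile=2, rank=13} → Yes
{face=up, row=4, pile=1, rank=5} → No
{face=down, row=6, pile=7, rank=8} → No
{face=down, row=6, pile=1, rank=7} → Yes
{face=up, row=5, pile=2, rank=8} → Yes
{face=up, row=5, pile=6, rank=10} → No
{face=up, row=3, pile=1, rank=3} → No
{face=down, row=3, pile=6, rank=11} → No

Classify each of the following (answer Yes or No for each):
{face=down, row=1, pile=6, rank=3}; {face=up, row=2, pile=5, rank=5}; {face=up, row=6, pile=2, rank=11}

No, No, Yes

The common property of the 'Yes' items is: row ≥ 5 AND pile ≤ 2. No 'No' item has it.
{face=down, row=1, pile=6, rank=3} → row = 1, pile = 6 → No. {face=up, row=2, pile=5, rank=5} → row = 2, pile = 5 → No. {face=up, row=6, pile=2, rank=11} → row = 6, pile = 2 → Yes.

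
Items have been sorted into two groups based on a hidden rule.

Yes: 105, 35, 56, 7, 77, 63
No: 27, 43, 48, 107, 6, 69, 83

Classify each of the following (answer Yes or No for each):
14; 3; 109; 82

Yes, No, No, No

Every 'Yes' example satisfies: multiple of 7. None of the 'No' examples do.
14 → 14 = 7·2 → Yes. 3 → 3 = 7·0 + 3 → No. 109 → 109 = 7·15 + 4 → No. 82 → 82 = 7·11 + 5 → No.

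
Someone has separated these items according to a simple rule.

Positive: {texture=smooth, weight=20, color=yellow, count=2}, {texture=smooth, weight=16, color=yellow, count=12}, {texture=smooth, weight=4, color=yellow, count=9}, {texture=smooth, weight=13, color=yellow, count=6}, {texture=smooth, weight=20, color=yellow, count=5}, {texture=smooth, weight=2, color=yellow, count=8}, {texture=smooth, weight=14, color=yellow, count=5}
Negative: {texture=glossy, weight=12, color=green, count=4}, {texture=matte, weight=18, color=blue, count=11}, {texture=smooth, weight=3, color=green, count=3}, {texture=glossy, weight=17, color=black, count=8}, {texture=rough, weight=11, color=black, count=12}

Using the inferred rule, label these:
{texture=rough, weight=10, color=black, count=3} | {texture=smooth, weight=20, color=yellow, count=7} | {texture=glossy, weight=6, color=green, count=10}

Negative, Positive, Negative

The rule appears to be: color is yellow.
{texture=rough, weight=10, color=black, count=3}: color is black — does not fit, so Negative. {texture=smooth, weight=20, color=yellow, count=7}: color is yellow — has this property, so Positive. {texture=glossy, weight=6, color=green, count=10}: color is green — does not fit, so Negative.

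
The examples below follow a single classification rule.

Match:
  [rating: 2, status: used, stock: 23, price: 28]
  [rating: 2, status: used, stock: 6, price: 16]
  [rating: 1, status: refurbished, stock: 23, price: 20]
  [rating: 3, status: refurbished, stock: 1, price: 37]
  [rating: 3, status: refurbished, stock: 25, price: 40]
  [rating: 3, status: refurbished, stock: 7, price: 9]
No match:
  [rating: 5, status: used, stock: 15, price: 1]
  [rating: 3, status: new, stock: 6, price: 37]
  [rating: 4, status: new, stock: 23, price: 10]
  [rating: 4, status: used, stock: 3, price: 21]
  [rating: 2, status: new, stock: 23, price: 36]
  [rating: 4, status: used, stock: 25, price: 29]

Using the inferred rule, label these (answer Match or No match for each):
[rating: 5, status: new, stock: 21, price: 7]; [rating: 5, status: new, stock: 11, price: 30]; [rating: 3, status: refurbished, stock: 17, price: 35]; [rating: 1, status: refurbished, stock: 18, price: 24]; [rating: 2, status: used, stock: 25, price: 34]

No match, No match, Match, Match, Match

All 'Match' examples share one property — status is not new AND rating ≤ 3 — and every 'No match' example lacks it.
No match: [rating: 5, status: new, stock: 21, price: 7], since status is new, rating = 5. No match: [rating: 5, status: new, stock: 11, price: 30], since status is new, rating = 5. Match: [rating: 3, status: refurbished, stock: 17, price: 35], since status is refurbished, rating = 3. Match: [rating: 1, status: refurbished, stock: 18, price: 24], since status is refurbished, rating = 1. Match: [rating: 2, status: used, stock: 25, price: 34], since status is used, rating = 2.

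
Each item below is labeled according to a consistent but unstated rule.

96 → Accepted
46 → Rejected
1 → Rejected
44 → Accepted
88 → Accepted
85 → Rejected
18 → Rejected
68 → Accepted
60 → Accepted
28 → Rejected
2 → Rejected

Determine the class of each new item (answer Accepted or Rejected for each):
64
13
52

Accepted, Rejected, Accepted

The common property of the 'Accepted' items is: multiple of 4 AND at least 44. No 'Rejected' item has it.
64: Accepted (64 = 4·16, 64 ≥ 44). 13: Rejected (13 = 4·3 + 1, 13 < 44). 52: Accepted (52 = 4·13, 52 ≥ 44).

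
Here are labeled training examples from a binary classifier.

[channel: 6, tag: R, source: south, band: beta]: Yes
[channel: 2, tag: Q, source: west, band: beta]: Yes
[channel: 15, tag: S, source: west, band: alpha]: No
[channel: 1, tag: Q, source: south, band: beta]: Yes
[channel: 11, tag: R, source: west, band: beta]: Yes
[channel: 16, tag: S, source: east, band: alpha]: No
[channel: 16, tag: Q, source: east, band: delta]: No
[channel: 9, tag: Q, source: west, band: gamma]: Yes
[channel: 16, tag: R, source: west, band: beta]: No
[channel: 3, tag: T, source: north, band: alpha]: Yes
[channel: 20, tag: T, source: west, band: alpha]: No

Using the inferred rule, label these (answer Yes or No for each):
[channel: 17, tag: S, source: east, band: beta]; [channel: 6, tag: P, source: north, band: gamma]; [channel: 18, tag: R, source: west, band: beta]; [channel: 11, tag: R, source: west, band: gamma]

No, Yes, No, Yes

The common property of the 'Yes' items is: channel ≤ 11. No 'No' item has it.
[channel: 17, tag: S, source: east, band: beta]: channel = 17, does not pass → No.
[channel: 6, tag: P, source: north, band: gamma]: channel = 6, meets the rule → Yes.
[channel: 18, tag: R, source: west, band: beta]: channel = 18, does not pass → No.
[channel: 11, tag: R, source: west, band: gamma]: channel = 11, meets the rule → Yes.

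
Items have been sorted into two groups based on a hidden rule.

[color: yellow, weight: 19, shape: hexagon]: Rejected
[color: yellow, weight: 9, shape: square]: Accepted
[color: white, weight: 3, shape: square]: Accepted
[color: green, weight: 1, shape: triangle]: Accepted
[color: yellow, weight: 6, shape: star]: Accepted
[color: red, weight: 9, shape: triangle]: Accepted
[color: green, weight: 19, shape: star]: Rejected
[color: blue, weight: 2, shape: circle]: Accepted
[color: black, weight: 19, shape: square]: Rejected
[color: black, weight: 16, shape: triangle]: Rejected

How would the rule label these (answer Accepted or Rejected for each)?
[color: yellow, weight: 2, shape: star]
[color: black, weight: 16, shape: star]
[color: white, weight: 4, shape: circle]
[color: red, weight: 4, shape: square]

Accepted, Rejected, Accepted, Accepted

The simplest hypothesis consistent with all the labels is: weight ≤ 9.
[color: yellow, weight: 2, shape: star] → weight = 2 → Accepted. [color: black, weight: 16, shape: star] → weight = 16 → Rejected. [color: white, weight: 4, shape: circle] → weight = 4 → Accepted. [color: red, weight: 4, shape: square] → weight = 4 → Accepted.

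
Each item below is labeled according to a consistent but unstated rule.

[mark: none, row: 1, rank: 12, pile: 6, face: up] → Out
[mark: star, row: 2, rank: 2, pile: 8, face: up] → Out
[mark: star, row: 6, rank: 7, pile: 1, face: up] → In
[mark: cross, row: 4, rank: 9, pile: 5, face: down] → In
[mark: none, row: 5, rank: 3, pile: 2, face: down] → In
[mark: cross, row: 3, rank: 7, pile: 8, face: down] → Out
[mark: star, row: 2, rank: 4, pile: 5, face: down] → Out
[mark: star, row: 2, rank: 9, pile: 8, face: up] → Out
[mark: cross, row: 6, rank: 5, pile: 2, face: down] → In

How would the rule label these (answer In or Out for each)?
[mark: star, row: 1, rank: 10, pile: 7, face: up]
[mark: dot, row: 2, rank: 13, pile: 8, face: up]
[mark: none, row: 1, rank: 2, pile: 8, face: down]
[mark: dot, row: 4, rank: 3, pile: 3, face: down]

Out, Out, Out, In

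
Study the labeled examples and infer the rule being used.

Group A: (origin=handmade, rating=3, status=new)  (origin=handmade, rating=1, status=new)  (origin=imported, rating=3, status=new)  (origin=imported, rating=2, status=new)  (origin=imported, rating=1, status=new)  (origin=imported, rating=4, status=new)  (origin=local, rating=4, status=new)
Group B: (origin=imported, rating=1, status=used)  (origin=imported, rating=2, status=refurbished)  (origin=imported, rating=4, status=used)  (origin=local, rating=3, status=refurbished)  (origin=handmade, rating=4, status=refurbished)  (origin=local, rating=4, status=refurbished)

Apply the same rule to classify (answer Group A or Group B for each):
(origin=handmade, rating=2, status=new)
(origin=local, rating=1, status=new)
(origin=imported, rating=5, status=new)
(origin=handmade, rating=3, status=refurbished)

The common property of the 'Group A' items is: status is new. No 'Group B' item has it.

Group A, Group A, Group A, Group B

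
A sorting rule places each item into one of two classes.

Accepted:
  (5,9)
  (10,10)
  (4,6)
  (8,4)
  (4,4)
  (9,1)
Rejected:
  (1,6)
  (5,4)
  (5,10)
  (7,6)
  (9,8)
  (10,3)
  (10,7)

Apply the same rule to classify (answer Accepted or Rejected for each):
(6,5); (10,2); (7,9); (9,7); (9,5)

Rejected, Accepted, Accepted, Accepted, Accepted

The distinguishing property — sum is even — holds for all the 'Accepted' cases and none of the 'Rejected' cases.
(6,5): 6+5 = 11 — doesn't match, so Rejected. (10,2): 10+2 = 12 — fits, so Accepted. (7,9): 7+9 = 16 — fits, so Accepted. (9,7): 9+7 = 16 — fits, so Accepted. (9,5): 9+5 = 14 — fits, so Accepted.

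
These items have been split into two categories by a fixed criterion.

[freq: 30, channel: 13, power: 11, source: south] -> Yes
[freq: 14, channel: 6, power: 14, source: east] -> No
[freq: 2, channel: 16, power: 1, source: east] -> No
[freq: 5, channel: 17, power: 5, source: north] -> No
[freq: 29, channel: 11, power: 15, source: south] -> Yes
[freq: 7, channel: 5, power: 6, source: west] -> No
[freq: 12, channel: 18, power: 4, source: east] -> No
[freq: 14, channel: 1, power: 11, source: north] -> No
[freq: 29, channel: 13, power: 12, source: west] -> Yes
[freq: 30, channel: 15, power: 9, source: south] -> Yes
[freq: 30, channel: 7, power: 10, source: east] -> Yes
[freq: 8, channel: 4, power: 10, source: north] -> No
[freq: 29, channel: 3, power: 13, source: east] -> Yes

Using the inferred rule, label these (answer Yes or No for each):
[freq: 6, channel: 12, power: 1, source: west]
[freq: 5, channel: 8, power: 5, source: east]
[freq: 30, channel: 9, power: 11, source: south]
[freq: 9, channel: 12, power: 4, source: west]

The pattern is that an item is 'Yes' exactly when: freq ≥ 29.
[freq: 6, channel: 12, power: 1, source: west]: freq = 6 — does not pass, so No. [freq: 5, channel: 8, power: 5, source: east]: freq = 5 — does not pass, so No. [freq: 30, channel: 9, power: 11, source: south]: freq = 30 — has this property, so Yes. [freq: 9, channel: 12, power: 4, source: west]: freq = 9 — does not pass, so No.

No, No, Yes, No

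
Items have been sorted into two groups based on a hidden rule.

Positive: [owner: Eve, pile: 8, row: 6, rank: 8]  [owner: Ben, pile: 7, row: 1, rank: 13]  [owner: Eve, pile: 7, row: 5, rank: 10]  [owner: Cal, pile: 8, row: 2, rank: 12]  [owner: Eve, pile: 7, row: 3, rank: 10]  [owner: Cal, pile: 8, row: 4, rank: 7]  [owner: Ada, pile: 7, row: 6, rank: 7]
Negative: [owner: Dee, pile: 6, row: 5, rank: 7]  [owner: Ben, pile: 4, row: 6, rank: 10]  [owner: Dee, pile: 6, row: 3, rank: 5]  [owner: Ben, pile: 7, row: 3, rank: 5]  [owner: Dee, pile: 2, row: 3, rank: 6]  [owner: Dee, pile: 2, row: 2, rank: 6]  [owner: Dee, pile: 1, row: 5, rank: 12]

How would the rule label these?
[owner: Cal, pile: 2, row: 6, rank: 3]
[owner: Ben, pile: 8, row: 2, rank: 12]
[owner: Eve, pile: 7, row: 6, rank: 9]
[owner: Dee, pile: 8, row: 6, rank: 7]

All 'Positive' examples share one property — rank ≥ 6 AND pile ≥ 7 — and every 'Negative' example lacks it.
[owner: Cal, pile: 2, row: 6, rank: 3] → rank = 3, pile = 2 → Negative. [owner: Ben, pile: 8, row: 2, rank: 12] → rank = 12, pile = 8 → Positive. [owner: Eve, pile: 7, row: 6, rank: 9] → rank = 9, pile = 7 → Positive. [owner: Dee, pile: 8, row: 6, rank: 7] → rank = 7, pile = 8 → Positive.

Negative, Positive, Positive, Positive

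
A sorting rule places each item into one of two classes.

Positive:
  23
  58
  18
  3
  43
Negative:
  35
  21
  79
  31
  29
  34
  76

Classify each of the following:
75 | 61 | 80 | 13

Negative, Negative, Negative, Positive

A rule that fits every label: ≡ 3 (mod 5) — true of each 'Positive' example, false of each 'Negative' one.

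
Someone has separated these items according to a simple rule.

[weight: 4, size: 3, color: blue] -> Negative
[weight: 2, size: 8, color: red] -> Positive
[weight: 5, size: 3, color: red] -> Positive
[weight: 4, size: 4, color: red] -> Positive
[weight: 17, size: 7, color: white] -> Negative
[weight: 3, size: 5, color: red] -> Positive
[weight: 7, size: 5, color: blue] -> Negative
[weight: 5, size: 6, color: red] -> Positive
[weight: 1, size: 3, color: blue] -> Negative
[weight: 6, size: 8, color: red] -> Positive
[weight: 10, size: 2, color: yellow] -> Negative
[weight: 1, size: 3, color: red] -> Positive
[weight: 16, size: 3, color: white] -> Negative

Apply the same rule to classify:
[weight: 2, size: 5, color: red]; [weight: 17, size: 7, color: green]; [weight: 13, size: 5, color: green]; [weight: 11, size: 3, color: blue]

Positive, Negative, Negative, Negative

'Positive' ⟺ color is red.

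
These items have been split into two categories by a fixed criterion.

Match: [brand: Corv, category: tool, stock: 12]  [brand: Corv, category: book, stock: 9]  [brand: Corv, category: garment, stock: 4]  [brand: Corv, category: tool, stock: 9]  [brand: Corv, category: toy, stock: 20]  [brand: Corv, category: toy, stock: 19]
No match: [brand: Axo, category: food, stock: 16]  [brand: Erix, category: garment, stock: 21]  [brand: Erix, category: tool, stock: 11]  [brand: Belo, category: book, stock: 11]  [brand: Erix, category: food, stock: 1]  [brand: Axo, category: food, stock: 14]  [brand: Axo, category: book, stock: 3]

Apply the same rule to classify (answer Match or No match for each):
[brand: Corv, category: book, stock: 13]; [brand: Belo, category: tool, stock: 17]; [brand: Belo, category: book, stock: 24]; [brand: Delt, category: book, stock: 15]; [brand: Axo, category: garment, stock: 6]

Match, No match, No match, No match, No match

The simplest hypothesis consistent with all the labels is: brand is Corv.
[brand: Corv, category: book, stock: 13] → brand is Corv → Match. [brand: Belo, category: tool, stock: 17] → brand is Belo → No match. [brand: Belo, category: book, stock: 24] → brand is Belo → No match. [brand: Delt, category: book, stock: 15] → brand is Delt → No match. [brand: Axo, category: garment, stock: 6] → brand is Axo → No match.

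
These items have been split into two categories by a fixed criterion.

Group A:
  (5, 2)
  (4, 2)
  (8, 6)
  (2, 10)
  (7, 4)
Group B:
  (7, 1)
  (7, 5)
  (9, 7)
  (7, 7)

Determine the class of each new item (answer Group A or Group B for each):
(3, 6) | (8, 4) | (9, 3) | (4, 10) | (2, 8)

Group A, Group A, Group B, Group A, Group A

The common property of the 'Group A' items is: second is even. No 'Group B' item has it.
Group A: (3, 6), since second 6.
Group A: (8, 4), since second 4.
Group B: (9, 3), since second 3.
Group A: (4, 10), since second 10.
Group A: (2, 8), since second 8.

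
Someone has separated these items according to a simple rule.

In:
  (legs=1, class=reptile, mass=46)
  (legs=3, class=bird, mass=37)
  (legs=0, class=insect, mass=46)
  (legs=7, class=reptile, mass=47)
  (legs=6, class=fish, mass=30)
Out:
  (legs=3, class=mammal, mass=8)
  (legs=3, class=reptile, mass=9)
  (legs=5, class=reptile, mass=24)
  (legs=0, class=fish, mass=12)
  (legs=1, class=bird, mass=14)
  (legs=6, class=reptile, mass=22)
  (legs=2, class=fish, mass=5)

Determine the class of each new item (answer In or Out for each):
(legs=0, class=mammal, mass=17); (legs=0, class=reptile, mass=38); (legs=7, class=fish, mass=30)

The classifier is using: mass ≥ 30.
Out: (legs=0, class=mammal, mass=17), since mass = 17.
In: (legs=0, class=reptile, mass=38), since mass = 38.
In: (legs=7, class=fish, mass=30), since mass = 30.

Out, In, In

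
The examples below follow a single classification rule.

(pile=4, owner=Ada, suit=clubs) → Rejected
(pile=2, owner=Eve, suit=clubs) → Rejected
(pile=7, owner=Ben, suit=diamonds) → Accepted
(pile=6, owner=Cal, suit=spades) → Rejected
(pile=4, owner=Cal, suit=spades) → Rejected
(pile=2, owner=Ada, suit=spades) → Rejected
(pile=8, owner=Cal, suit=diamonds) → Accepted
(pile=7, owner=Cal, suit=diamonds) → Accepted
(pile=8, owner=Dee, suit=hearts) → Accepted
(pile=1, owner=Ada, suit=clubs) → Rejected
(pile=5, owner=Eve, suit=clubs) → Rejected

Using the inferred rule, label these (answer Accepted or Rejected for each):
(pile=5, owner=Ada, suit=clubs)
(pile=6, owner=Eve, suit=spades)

Rejected, Rejected

The simplest hypothesis consistent with all the labels is: pile ≥ 7.
(pile=5, owner=Ada, suit=clubs): pile = 5 — does not pass, so Rejected.
(pile=6, owner=Eve, suit=spades): pile = 6 — does not pass, so Rejected.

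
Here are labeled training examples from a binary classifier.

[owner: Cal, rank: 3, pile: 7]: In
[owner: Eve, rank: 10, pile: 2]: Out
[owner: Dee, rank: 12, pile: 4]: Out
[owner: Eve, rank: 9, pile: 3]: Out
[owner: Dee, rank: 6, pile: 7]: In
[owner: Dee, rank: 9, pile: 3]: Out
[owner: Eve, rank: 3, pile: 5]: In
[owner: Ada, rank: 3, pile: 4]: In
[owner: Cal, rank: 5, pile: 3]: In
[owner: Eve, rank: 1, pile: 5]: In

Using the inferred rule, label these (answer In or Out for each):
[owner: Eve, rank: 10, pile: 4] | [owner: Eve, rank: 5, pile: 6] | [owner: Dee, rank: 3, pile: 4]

Out, In, In

All 'In' examples share one property — rank ≤ 6 — and every 'Out' example lacks it.
[owner: Eve, rank: 10, pile: 4] → rank = 10 → Out. [owner: Eve, rank: 5, pile: 6] → rank = 5 → In. [owner: Dee, rank: 3, pile: 4] → rank = 3 → In.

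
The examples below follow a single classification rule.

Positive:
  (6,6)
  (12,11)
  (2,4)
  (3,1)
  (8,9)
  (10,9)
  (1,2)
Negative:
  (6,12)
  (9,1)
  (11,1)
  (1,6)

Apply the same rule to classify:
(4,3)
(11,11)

Positive, Positive

'Positive' ⟺ |first − second| ≤ 2.
(4,3): Positive (|4−3| = 1). (11,11): Positive (|11−11| = 0).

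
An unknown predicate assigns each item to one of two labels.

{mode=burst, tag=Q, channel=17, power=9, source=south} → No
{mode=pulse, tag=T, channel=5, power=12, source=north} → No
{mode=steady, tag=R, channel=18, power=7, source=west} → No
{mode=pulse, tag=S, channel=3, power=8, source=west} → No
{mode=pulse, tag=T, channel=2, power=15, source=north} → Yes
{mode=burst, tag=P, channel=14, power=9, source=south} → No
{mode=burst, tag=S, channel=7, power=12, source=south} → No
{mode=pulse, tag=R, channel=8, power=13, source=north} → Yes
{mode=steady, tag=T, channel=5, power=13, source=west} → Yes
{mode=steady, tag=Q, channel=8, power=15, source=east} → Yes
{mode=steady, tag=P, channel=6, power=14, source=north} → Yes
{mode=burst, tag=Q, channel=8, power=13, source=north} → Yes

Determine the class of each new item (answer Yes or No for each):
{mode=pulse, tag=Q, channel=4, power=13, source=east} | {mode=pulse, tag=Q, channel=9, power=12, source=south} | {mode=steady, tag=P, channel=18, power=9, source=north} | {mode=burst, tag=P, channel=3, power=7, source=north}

Every 'Yes' example satisfies: power ≥ 13. None of the 'No' examples do.
{mode=pulse, tag=Q, channel=4, power=13, source=east}: power = 13, checks out → Yes. {mode=pulse, tag=Q, channel=9, power=12, source=south}: power = 12, doesn't match → No. {mode=steady, tag=P, channel=18, power=9, source=north}: power = 9, doesn't match → No. {mode=burst, tag=P, channel=3, power=7, source=north}: power = 7, doesn't match → No.

Yes, No, No, No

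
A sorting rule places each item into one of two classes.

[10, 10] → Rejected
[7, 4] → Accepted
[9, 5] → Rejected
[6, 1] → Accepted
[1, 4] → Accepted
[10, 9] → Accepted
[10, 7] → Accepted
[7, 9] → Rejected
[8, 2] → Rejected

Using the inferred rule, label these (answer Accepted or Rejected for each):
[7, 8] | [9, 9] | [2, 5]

Accepted, Rejected, Accepted

One predicate separates the groups cleanly: sum is odd.
[7, 8]: 7+8 = 15, matches → Accepted. [9, 9]: 9+9 = 18, does not fit → Rejected. [2, 5]: 2+5 = 7, matches → Accepted.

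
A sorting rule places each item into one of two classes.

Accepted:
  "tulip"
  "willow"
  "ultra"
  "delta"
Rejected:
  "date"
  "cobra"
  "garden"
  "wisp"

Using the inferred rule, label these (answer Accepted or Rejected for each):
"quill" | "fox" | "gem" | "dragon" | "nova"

The pattern is that an item is 'Accepted' exactly when: contains 'l'.

Accepted, Rejected, Rejected, Rejected, Rejected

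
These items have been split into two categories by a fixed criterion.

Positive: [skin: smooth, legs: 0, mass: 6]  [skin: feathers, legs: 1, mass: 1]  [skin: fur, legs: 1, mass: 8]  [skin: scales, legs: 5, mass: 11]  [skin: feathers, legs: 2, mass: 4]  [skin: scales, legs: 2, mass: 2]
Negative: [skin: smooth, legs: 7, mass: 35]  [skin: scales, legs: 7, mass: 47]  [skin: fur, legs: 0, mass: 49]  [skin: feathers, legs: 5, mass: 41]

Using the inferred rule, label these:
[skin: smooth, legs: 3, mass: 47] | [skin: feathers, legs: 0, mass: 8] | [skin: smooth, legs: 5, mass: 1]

Negative, Positive, Positive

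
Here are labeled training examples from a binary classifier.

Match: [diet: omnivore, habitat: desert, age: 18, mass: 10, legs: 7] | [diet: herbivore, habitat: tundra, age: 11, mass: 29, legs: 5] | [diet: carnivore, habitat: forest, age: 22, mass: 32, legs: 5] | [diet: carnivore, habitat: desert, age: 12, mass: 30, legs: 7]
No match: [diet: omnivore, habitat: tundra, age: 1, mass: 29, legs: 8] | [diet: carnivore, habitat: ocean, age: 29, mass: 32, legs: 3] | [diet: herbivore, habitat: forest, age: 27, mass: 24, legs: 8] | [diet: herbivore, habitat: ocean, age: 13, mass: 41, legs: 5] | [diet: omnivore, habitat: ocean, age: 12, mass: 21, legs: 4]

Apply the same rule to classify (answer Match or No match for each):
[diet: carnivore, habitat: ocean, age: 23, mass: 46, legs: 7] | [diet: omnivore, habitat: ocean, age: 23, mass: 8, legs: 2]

No match, No match

'Match' ⟺ habitat is not ocean AND legs ≤ 7.
[diet: carnivore, habitat: ocean, age: 23, mass: 46, legs: 7]: habitat is ocean, legs = 7, doesn't match → No match. [diet: omnivore, habitat: ocean, age: 23, mass: 8, legs: 2]: habitat is ocean, legs = 2, doesn't match → No match.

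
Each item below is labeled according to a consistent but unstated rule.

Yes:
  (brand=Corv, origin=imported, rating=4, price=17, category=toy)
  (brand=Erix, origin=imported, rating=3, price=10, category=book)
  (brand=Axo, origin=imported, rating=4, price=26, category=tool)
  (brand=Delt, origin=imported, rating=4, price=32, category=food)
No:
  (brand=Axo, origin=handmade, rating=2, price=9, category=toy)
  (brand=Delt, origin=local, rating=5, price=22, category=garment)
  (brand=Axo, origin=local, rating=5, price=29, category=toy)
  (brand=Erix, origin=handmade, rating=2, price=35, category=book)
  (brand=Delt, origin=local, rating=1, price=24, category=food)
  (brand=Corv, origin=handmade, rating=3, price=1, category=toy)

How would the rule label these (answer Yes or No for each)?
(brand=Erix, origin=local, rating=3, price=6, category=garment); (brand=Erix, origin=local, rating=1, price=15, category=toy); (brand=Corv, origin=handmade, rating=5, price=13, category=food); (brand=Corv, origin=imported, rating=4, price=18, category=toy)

No, No, No, Yes

All 'Yes' examples share one property — origin is imported — and every 'No' example lacks it.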